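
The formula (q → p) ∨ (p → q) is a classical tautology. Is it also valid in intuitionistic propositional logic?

This is the Gödel–Dummett linearity axiom, which is not intuitionistically valid.
A Kripke countermodel: worlds 0, 1, 2; order generated by 0 ≤ 1, 0 ≤ 2; atoms true at each world — 0:{}; 1:{q}; 2:{p}.
0 ⊮ (q → p) ∨ (p → q): neither disjunct is forced at 0.
0 ⊮ q → p: at the accessible world 1, 1 ⊩ q but 1 ⊮ p.
1 lacks atom p, so 1 ⊮ p.
So the root 0 does not force the formula.

No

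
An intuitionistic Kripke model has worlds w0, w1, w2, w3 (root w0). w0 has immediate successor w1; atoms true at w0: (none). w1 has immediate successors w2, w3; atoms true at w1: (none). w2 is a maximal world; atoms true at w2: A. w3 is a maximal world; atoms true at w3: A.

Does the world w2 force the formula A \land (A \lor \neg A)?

w2 \Vdash A \land (A \lor \neg A) since w2 forces both conjuncts.

Yes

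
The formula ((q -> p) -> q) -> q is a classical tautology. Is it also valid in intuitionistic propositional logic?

This is Peirce's law, which is not intuitionistically valid.
A Kripke countermodel: worlds a, b; order generated by a <= b; atoms true at each world — a:{}; b:{q}.
a ||-/- ((q -> p) -> q) -> q: already at a itself, a ||- (q -> p) -> q but a ||-/- q.
a lacks atom q, so a ||-/- q.
So the root a does not force the formula.

No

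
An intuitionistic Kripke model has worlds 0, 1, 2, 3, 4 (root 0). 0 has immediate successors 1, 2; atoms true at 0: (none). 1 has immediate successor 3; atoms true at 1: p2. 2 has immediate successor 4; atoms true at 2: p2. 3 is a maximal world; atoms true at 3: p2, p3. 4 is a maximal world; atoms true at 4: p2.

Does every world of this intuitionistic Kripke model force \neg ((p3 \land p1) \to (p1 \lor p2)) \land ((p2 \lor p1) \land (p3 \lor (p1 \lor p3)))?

No

Not every world: 0 \nVdash \neg ((p3 \land p1) \to (p1 \lor p2)) \land ((p2 \lor p1) \land (p3 \lor (p1 \lor p3))).
0 \nVdash \neg ((p3 \land p1) \to (p1 \lor p2)) \land ((p2 \lor p1) \land (p3 \lor (p1 \lor p3))) since 0 fails \neg ((p3 \land p1) \to (p1 \lor p2)).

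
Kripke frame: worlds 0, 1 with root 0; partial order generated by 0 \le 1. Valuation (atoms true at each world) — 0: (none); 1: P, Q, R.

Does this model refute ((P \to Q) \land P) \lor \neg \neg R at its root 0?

0 \Vdash ((P \to Q) \land P) \lor \neg \neg R via the disjunct \neg \neg R.
So the root 0 forces ((P \to Q) \land P) \lor \neg \neg R; the model is not a countermodel.

No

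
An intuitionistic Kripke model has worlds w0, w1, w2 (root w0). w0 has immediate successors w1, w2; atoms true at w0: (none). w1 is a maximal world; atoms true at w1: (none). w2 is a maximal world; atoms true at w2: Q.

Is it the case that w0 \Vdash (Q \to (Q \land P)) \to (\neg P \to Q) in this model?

w0 \nVdash (Q \to (Q \land P)) \to (\neg P \to Q): at the accessible world w1, w1 \Vdash Q \to (Q \land P) but w1 \nVdash \neg P \to Q.
w1 \nVdash \neg P \to Q: already at w1 itself, w1 \Vdash \neg P but w1 \nVdash Q.
w1 lacks atom Q, so w1 \nVdash Q.

No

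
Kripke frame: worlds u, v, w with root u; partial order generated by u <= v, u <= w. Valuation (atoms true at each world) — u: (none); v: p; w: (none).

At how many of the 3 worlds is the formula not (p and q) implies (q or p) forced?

1

u: does not force it — u does not force not (p and q) implies (q or p): already at u itself, u forces not (p and q) but u does not force q or p.
v: forces it.
w: does not force it.
Worlds forcing the formula: {v}.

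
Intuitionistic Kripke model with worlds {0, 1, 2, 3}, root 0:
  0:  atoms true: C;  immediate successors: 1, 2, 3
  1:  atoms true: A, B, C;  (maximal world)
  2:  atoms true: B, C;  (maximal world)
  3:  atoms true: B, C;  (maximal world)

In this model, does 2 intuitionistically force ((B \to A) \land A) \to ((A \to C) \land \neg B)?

Yes

2 \Vdash ((B \to A) \land A) \to ((A \to C) \land \neg B) vacuously: no world accessible from 2 forces the antecedent (B \to A) \land A.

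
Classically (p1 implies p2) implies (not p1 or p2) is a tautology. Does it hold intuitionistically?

No

This is the material-implication-as-disjunction principle, which is not intuitionistically valid.
A Kripke countermodel: worlds u, v; order generated by u <= v; atoms true at each world — u:{}; v:{p1,p2}.
u does not force (p1 implies p2) implies (not p1 or p2): already at u itself, u forces p1 implies p2 but u does not force not p1 or p2.
u does not force not p1 or p2: neither disjunct is forced at u.
u does not force not p1 since v is accessible from u and v forces p1.
So the root u does not force the formula.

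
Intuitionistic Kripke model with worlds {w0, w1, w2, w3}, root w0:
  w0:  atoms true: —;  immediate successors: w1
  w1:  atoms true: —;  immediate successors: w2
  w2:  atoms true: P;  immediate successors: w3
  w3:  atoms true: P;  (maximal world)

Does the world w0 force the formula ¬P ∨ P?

w0 ⊮ ¬P ∨ P: neither disjunct is forced at w0.
w0 ⊮ ¬P since w2 is accessible from w0 and w2 ⊩ P.

No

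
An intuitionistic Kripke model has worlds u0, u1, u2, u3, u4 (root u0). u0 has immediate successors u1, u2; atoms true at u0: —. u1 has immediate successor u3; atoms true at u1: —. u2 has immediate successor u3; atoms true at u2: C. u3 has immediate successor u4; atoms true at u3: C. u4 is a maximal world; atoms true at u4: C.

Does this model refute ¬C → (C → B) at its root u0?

No

u0 ⊩ ¬C → (C → B) vacuously: no world accessible from u0 forces the antecedent ¬C.
So the root u0 forces ¬C → (C → B); the model is not a countermodel.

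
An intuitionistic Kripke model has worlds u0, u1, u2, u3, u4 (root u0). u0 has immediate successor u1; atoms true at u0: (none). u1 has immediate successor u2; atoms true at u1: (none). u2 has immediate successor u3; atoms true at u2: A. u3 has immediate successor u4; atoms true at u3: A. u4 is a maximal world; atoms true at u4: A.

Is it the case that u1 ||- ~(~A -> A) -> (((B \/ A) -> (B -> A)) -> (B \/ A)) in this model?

Yes

u1 ||- ~(~A -> A) -> (((B \/ A) -> (B -> A)) -> (B \/ A)) vacuously: no world accessible from u1 forces the antecedent ~(~A -> A).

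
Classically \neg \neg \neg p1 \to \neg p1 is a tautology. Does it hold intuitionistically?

This is triple-negation reduction, which is intuitionistically derivable.
Assume \neg \neg \neg p1 and suppose p1. Then \neg \neg p1 (double-negation introduction), contradicting \neg \neg \neg p1. So \neg p1.

Yes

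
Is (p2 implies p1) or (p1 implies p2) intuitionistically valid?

No

This is the Gödel–Dummett linearity axiom, which is not intuitionistically valid.
A Kripke countermodel: worlds 0, 1, 2; order generated by 0 <= 1, 0 <= 2; atoms true at each world — 0:{}; 1:{p2}; 2:{p1}.
0 does not force (p2 implies p1) or (p1 implies p2): neither disjunct is forced at 0.
0 does not force p2 implies p1: at the accessible world 1, 1 forces p2 but 1 does not force p1.
1 lacks atom p1, so 1 does not force p1.
So the root 0 does not force the formula.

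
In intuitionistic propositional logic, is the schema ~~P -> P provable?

This is double-negation elimination, which is not intuitionistically valid.
A Kripke countermodel: worlds 0, 1; order generated by 0 <= 1; atoms true at each world — 0:{}; 1:{P}.
0 ||-/- ~~P -> P: already at 0 itself, 0 ||- ~~P but 0 ||-/- P.
0 lacks atom P, so 0 ||-/- P.
So the root 0 does not force the formula.

No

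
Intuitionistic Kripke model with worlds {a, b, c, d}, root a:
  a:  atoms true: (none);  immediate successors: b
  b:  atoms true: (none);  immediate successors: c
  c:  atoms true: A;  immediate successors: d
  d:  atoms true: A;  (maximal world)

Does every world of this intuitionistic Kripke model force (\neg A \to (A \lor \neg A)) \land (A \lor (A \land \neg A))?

No

Not every world: a \nVdash (\neg A \to (A \lor \neg A)) \land (A \lor (A \land \neg A)).
a \nVdash (\neg A \to (A \lor \neg A)) \land (A \lor (A \land \neg A)) since a fails A \lor (A \land \neg A).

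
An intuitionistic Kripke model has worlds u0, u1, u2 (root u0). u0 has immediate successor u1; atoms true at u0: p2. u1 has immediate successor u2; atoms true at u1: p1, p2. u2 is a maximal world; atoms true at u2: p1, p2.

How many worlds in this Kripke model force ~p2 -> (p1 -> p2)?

u0: forces it.
u1: forces it.
u2: forces it.
Worlds forcing the formula: {u0, u1, u2}.

3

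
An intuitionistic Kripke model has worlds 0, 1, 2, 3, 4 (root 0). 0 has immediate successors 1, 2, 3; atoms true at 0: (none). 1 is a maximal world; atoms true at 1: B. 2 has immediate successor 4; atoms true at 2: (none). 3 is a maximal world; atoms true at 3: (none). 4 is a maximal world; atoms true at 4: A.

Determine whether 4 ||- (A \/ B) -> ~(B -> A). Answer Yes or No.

No

4 ||-/- (A \/ B) -> ~(B -> A): already at 4 itself, 4 ||- A \/ B but 4 ||-/- ~(B -> A).
4 ||-/- ~(B -> A) since 4 is accessible from 4 and 4 ||- B -> A.
4 ||- B -> A vacuously: no world accessible from 4 forces the antecedent B.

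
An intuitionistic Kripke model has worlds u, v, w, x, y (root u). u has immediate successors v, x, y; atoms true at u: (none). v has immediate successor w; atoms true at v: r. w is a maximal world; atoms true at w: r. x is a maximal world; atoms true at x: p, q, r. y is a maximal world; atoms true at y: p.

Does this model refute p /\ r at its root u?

Yes

u ||-/- p /\ r since u fails p.
So the root u does not force p /\ r; the model is a countermodel.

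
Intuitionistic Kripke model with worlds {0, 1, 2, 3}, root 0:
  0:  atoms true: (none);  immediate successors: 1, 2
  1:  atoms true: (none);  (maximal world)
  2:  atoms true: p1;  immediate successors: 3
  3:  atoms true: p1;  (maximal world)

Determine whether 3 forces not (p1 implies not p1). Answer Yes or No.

Yes

3 forces not (p1 implies not p1): no world accessible from 3 forces p1 implies not p1.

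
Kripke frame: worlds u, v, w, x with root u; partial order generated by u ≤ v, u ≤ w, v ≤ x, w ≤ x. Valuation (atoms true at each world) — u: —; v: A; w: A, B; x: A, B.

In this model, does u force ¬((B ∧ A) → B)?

No

u ⊮ ¬((B ∧ A) → B) since u is accessible from u and u ⊩ (B ∧ A) → B.
u ⊩ (B ∧ A) → B: every world accessible from u that forces B ∧ A (namely w, x) also forces B.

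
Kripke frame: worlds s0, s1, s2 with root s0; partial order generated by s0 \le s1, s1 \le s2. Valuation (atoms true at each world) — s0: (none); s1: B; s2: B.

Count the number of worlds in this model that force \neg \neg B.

3

s0: forces it.
s1: forces it.
s2: forces it.
Worlds forcing the formula: {s0, s1, s2}.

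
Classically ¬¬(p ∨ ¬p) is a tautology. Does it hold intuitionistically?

Yes

This is the double negation of excluded middle, which is intuitionistically derivable.
Assuming ¬(p ∨ ¬p): from p we'd get p ∨ ¬p, so ¬p; but then p ∨ ¬p again — contradiction. Hence ¬¬(p ∨ ¬p).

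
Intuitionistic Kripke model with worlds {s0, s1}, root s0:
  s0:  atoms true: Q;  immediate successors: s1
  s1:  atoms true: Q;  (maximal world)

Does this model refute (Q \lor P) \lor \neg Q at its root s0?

No

s0 \Vdash (Q \lor P) \lor \neg Q via the disjunct Q \lor P.
So the root s0 forces (Q \lor P) \lor \neg Q; the model is not a countermodel.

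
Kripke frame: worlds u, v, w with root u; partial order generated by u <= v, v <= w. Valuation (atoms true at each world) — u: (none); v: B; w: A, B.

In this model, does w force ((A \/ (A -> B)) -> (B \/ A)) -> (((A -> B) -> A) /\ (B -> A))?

w ||- ((A \/ (A -> B)) -> (B \/ A)) -> (((A -> B) -> A) /\ (B -> A)): every world accessible from w that forces (A \/ (A -> B)) -> (B \/ A) (namely w) also forces ((A -> B) -> A) /\ (B -> A).

Yes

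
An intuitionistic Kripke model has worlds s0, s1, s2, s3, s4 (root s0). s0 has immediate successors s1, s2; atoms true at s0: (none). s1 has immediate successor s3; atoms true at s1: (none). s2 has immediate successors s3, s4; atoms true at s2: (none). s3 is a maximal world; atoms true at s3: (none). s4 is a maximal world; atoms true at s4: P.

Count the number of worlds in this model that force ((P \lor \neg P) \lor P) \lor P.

3

s0: does not force it — s0 \nVdash ((P \lor \neg P) \lor P) \lor P: neither disjunct is forced at s0.
s1: forces it.
s2: does not force it — s2 \nVdash ((P \lor \neg P) \lor P) \lor P: neither disjunct is forced at s2.
s3: forces it.
s4: forces it.
Worlds forcing the formula: {s1, s3, s4}.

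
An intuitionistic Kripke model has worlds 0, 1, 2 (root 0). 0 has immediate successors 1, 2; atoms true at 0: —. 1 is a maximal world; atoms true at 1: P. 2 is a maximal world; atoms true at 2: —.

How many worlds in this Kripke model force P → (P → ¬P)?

0: does not force it — 0 ⊮ P → (P → ¬P): at the accessible world 1, 1 ⊩ P but 1 ⊮ P → ¬P.
1: does not force it — 1 ⊮ P → (P → ¬P): already at 1 itself, 1 ⊩ P but 1 ⊮ P → ¬P.
2: forces it.
Worlds forcing the formula: {2}.

1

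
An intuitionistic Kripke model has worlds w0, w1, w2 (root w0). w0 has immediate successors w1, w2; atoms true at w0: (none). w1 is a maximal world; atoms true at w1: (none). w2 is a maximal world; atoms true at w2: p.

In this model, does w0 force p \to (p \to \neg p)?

w0 \nVdash p \to (p \to \neg p): at the accessible world w2, w2 \Vdash p but w2 \nVdash p \to \neg p.
w2 \nVdash p \to \neg p: already at w2 itself, w2 \Vdash p but w2 \nVdash \neg p.
w2 \nVdash \neg p since w2 is accessible from w2 and w2 \Vdash p.

No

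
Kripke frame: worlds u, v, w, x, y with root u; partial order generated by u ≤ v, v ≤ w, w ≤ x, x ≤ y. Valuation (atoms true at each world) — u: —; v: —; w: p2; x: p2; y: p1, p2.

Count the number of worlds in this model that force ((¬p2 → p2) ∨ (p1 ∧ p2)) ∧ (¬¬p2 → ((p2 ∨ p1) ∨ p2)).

u: does not force it — u ⊮ ((¬p2 → p2) ∨ (p1 ∧ p2)) ∧ (¬¬p2 → ((p2 ∨ p1) ∨ p2)) since u fails ¬¬p2 → ((p2 ∨ p1) ∨ p2).
v: does not force it — v ⊮ ((¬p2 → p2) ∨ (p1 ∧ p2)) ∧ (¬¬p2 → ((p2 ∨ p1) ∨ p2)) since v fails ¬¬p2 → ((p2 ∨ p1) ∨ p2).
w: forces it.
x: forces it.
y: forces it.
Worlds forcing the formula: {w, x, y}.

3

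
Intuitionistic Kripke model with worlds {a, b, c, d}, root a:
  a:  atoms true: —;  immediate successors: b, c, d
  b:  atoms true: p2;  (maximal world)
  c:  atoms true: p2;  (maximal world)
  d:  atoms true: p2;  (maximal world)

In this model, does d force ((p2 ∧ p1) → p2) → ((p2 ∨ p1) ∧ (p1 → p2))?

Yes

d ⊩ ((p2 ∧ p1) → p2) → ((p2 ∨ p1) ∧ (p1 → p2)): every world accessible from d that forces (p2 ∧ p1) → p2 (namely d) also forces (p2 ∨ p1) ∧ (p1 → p2).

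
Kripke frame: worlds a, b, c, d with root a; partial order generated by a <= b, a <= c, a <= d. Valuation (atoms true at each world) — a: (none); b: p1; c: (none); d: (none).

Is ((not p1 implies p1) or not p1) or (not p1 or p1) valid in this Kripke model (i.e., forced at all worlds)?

Not every world: a does not force ((not p1 implies p1) or not p1) or (not p1 or p1).
a does not force ((not p1 implies p1) or not p1) or (not p1 or p1): neither disjunct is forced at a.
a does not force (not p1 implies p1) or not p1: neither disjunct is forced at a.
a does not force not p1 implies p1: at the accessible world c, c forces not p1 but c does not force p1.

No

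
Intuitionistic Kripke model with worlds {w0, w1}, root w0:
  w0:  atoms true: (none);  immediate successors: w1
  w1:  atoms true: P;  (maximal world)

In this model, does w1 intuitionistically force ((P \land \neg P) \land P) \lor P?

Yes

w1 \Vdash ((P \land \neg P) \land P) \lor P via the disjunct P.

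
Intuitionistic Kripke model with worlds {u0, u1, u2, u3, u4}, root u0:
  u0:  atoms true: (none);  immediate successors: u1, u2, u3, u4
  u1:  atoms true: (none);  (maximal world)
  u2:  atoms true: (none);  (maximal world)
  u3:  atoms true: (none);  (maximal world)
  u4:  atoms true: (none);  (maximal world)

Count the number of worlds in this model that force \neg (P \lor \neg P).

0

u0: does not force it — u0 \nVdash \neg (P \lor \neg P) since u0 is accessible from u0 and u0 \Vdash P \lor \neg P.
u1: does not force it — u1 \nVdash \neg (P \lor \neg P) since u1 is accessible from u1 and u1 \Vdash P \lor \neg P.
u2: does not force it.
u3: does not force it.
u4: does not force it.
Worlds forcing the formula: { }.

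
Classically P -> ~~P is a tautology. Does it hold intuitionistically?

Yes

This is double-negation introduction, which is intuitionistically derivable.
If a world forces P then every accessible world forces P (persistence), so none forces ~P; hence ~~P.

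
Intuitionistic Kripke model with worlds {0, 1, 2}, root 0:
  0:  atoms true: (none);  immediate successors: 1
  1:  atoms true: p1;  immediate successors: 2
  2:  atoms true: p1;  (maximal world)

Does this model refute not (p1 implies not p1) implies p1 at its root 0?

Yes

0 does not force not (p1 implies not p1) implies p1: already at 0 itself, 0 forces not (p1 implies not p1) but 0 does not force p1.
0 lacks atom p1, so 0 does not force p1.
So the root 0 does not force not (p1 implies not p1) implies p1; the model is a countermodel.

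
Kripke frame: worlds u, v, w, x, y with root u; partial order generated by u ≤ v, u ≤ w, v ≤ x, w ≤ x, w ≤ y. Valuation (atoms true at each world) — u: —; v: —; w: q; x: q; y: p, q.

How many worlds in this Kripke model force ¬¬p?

1

u: does not force it — u ⊮ ¬¬p since v is accessible from u and v ⊩ ¬p.
v: does not force it.
w: does not force it.
x: does not force it.
y: forces it.
Worlds forcing the formula: {y}.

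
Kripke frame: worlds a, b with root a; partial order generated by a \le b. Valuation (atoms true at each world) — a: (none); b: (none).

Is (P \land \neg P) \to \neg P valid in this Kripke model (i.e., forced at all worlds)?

Yes

a \Vdash (P \land \neg P) \to \neg P vacuously: no world accessible from a forces the antecedent P \land \neg P.
Since the root a forces (P \land \neg P) \to \neg P and forcing is persistent (monotone upward), every world forces it.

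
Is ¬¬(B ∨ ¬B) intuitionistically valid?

This is the double negation of excluded middle, which is intuitionistically derivable.
Assuming ¬(B ∨ ¬B): from B we'd get B ∨ ¬B, so ¬B; but then B ∨ ¬B again — contradiction. Hence ¬¬(B ∨ ¬B).

Yes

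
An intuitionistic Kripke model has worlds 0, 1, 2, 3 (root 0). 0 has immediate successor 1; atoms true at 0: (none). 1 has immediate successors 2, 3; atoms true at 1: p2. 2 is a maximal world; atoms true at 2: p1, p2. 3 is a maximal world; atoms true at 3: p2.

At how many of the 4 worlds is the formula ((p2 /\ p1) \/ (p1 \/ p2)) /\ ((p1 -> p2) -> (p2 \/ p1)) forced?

3

0: does not force it — 0 ||-/- ((p2 /\ p1) \/ (p1 \/ p2)) /\ ((p1 -> p2) -> (p2 \/ p1)) since 0 fails (p2 /\ p1) \/ (p1 \/ p2).
1: forces it.
2: forces it.
3: forces it.
Worlds forcing the formula: {1, 2, 3}.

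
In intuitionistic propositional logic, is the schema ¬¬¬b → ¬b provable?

This is triple-negation reduction, which is intuitionistically derivable.
Assume ¬¬¬b and suppose b. Then ¬¬b (double-negation introduction), contradicting ¬¬¬b. So ¬b.

Yes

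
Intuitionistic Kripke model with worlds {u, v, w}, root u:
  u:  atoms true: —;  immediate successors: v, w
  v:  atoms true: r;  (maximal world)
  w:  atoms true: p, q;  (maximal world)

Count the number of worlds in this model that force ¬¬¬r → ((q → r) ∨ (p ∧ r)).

u: does not force it — u ⊮ ¬¬¬r → ((q → r) ∨ (p ∧ r)): at the accessible world w, w ⊩ ¬¬¬r but w ⊮ (q → r) ∨ (p ∧ r).
v: forces it.
w: does not force it — w ⊮ ¬¬¬r → ((q → r) ∨ (p ∧ r)): already at w itself, w ⊩ ¬¬¬r but w ⊮ (q → r) ∨ (p ∧ r).
Worlds forcing the formula: {v}.

1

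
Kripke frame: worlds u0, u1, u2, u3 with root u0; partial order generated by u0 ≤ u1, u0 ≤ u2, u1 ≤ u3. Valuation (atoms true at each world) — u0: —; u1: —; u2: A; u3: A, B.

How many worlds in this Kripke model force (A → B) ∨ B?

2

u0: does not force it — u0 ⊮ (A → B) ∨ B: neither disjunct is forced at u0.
u1: forces it.
u2: does not force it — u2 ⊮ (A → B) ∨ B: neither disjunct is forced at u2.
u3: forces it.
Worlds forcing the formula: {u1, u3}.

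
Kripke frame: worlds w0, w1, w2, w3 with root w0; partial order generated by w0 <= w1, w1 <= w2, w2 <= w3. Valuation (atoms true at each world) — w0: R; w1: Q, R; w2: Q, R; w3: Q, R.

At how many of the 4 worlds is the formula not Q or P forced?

w0: does not force it — w0 does not force not Q or P: neither disjunct is forced at w0.
w1: does not force it — w1 does not force not Q or P: neither disjunct is forced at w1.
w2: does not force it.
w3: does not force it.
Worlds forcing the formula: { }.

0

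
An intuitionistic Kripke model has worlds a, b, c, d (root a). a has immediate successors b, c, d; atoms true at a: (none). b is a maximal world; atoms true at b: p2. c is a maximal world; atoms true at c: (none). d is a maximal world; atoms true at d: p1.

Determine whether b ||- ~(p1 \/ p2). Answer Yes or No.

No

b ||-/- ~(p1 \/ p2) since b is accessible from b and b ||- p1 \/ p2.
b ||- p1 \/ p2 via the disjunct p2.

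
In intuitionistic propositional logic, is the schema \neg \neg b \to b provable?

This is double-negation elimination, which is not intuitionistically valid.
A Kripke countermodel: worlds u, v; order generated by u \le v; atoms true at each world — u:{}; v:{b}.
u \nVdash \neg \neg b \to b: already at u itself, u \Vdash \neg \neg b but u \nVdash b.
u lacks atom b, so u \nVdash b.
So the root u does not force the formula.

No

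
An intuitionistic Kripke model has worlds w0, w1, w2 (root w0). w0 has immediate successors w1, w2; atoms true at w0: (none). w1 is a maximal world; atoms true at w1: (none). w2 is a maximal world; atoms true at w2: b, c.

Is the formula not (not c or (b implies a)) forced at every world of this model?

Not every world: w0 does not force not (not c or (b implies a)).
w0 does not force not (not c or (b implies a)) since w1 is accessible from w0 and w1 forces not c or (b implies a).
w1 forces not c or (b implies a) via the disjunct not c.

No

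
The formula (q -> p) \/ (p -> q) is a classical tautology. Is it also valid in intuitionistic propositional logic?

This is the Gödel–Dummett linearity axiom, which is not intuitionistically valid.
A Kripke countermodel: worlds s0, s1, s2; order generated by s0 <= s1, s0 <= s2; atoms true at each world — s0:{}; s1:{q}; s2:{p}.
s0 ||-/- (q -> p) \/ (p -> q): neither disjunct is forced at s0.
s0 ||-/- q -> p: at the accessible world s1, s1 ||- q but s1 ||-/- p.
s1 lacks atom p, so s1 ||-/- p.
So the root s0 does not force the formula.

No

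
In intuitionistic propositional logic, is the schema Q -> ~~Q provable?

This is double-negation introduction, which is intuitionistically derivable.
If a world forces Q then every accessible world forces Q (persistence), so none forces ~Q; hence ~~Q.

Yes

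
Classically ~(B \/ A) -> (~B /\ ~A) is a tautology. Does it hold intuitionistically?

Yes

This is a constructively valid De Morgan direction (negated disjunction to conjunction of negations), which is intuitionistically derivable.
From ~(B \/ A): if B held then B \/ A would, contradiction — so ~B; similarly ~A.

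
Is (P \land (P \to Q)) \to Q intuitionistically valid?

Yes

This is modus ponens in implicational form, which is intuitionistically derivable.
If a world forces P and P \to Q, then applying the implication at that world (which is accessible from itself) gives Q.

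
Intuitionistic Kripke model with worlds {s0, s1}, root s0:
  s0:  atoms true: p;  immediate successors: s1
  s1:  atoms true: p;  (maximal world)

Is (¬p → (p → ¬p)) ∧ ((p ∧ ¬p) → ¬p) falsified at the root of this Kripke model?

No

s0 ⊩ (¬p → (p → ¬p)) ∧ ((p ∧ ¬p) → ¬p) since s0 forces both conjuncts.
So the root s0 forces (¬p → (p → ¬p)) ∧ ((p ∧ ¬p) → ¬p); the model is not a countermodel.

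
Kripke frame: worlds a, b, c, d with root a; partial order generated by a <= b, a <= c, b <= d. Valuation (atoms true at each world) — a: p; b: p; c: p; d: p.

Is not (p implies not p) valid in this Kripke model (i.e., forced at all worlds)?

a forces not (p implies not p): no world accessible from a forces p implies not p.
Since the root a forces not (p implies not p) and forcing is persistent (monotone upward), every world forces it.

Yes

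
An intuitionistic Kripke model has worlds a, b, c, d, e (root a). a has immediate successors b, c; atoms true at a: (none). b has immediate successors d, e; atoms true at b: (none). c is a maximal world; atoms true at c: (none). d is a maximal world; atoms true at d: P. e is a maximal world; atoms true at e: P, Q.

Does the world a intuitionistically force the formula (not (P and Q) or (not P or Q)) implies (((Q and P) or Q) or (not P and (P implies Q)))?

a does not force (not (P and Q) or (not P or Q)) implies (((Q and P) or Q) or (not P and (P implies Q))): at the accessible world d, d forces not (P and Q) or (not P or Q) but d does not force ((Q and P) or Q) or (not P and (P implies Q)).
d does not force ((Q and P) or Q) or (not P and (P implies Q)): neither disjunct is forced at d.
d does not force (Q and P) or Q: neither disjunct is forced at d.
d does not force Q and P since d fails Q.

No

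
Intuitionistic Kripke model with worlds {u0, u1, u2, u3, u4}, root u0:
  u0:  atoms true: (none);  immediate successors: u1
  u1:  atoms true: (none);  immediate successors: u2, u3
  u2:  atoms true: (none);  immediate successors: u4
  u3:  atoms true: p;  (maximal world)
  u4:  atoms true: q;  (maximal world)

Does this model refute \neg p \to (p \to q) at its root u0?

No

u0 \Vdash \neg p \to (p \to q): every world accessible from u0 that forces \neg p (namely u2, u4) also forces p \to q.
So the root u0 forces \neg p \to (p \to q); the model is not a countermodel.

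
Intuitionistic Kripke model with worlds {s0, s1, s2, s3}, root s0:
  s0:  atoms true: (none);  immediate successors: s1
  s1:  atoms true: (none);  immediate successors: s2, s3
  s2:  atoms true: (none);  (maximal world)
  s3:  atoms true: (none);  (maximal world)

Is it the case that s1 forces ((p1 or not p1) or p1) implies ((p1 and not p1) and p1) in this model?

No

s1 does not force ((p1 or not p1) or p1) implies ((p1 and not p1) and p1): already at s1 itself, s1 forces (p1 or not p1) or p1 but s1 does not force (p1 and not p1) and p1.
s1 does not force (p1 and not p1) and p1 since s1 fails p1 and not p1.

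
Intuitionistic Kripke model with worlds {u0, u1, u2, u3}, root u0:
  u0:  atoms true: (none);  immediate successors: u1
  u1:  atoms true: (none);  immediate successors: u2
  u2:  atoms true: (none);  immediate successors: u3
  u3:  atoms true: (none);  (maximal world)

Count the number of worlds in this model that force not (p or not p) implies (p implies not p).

4

u0: forces it.
u1: forces it.
u2: forces it.
u3: forces it.
Worlds forcing the formula: {u0, u1, u2, u3}.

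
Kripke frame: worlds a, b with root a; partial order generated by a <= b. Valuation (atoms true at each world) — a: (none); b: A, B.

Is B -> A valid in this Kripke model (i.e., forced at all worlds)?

Yes

a ||- B -> A: every world accessible from a that forces B (namely b) also forces A.
Since the root a forces B -> A and forcing is persistent (monotone upward), every world forces it.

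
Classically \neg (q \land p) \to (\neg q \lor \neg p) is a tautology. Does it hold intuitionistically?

No

This is the constructively invalid direction of De Morgan's law for conjunction, which is not intuitionistically valid.
A Kripke countermodel: worlds a, b, c; order generated by a \le b, a \le c; atoms true at each world — a:{}; b:{q}; c:{p}.
a \nVdash \neg (q \land p) \to (\neg q \lor \neg p): already at a itself, a \Vdash \neg (q \land p) but a \nVdash \neg q \lor \neg p.
a \nVdash \neg q \lor \neg p: neither disjunct is forced at a.
a \nVdash \neg q since b is accessible from a and b \Vdash q.
So the root a does not force the formula.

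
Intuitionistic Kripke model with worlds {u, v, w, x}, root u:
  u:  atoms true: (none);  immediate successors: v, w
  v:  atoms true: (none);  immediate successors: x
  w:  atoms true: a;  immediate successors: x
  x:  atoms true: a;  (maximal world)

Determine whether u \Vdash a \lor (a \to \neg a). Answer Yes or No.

No

u \nVdash a \lor (a \to \neg a): neither disjunct is forced at u.
u lacks atom a, so u \nVdash a.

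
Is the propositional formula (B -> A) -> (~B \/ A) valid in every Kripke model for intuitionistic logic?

This is the material-implication-as-disjunction principle, which is not intuitionistically valid.
A Kripke countermodel: worlds u, v; order generated by u <= v; atoms true at each world — u:{}; v:{A,B}.
u ||-/- (B -> A) -> (~B \/ A): already at u itself, u ||- B -> A but u ||-/- ~B \/ A.
u ||-/- ~B \/ A: neither disjunct is forced at u.
u ||-/- ~B since v is accessible from u and v ||- B.
So the root u does not force the formula.

No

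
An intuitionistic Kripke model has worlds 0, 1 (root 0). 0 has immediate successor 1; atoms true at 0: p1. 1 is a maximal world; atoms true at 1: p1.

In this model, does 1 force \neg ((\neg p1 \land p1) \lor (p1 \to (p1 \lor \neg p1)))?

No

1 \nVdash \neg ((\neg p1 \land p1) \lor (p1 \to (p1 \lor \neg p1))) since 1 is accessible from 1 and 1 \Vdash (\neg p1 \land p1) \lor (p1 \to (p1 \lor \neg p1)).
1 \Vdash (\neg p1 \land p1) \lor (p1 \to (p1 \lor \neg p1)) via the disjunct p1 \to (p1 \lor \neg p1).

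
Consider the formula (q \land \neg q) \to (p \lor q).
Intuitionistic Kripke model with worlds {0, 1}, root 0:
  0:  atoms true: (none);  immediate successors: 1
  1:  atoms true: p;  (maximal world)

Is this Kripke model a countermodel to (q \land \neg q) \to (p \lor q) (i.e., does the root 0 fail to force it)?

No

0 \Vdash (q \land \neg q) \to (p \lor q) vacuously: no world accessible from 0 forces the antecedent q \land \neg q.
So the root 0 forces (q \land \neg q) \to (p \lor q); the model is not a countermodel.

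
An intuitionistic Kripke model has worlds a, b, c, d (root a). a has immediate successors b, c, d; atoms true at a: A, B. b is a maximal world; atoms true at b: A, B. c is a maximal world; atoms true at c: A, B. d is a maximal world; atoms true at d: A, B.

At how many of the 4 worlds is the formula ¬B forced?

a: does not force it — a ⊮ ¬B since a is accessible from a and a ⊩ B.
b: does not force it — b ⊮ ¬B since b is accessible from b and b ⊩ B.
c: does not force it.
d: does not force it.
Worlds forcing the formula: { }.

0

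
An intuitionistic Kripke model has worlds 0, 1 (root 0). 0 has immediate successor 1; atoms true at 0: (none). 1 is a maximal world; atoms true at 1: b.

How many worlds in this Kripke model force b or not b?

0: does not force it — 0 does not force b or not b: neither disjunct is forced at 0.
1: forces it.
Worlds forcing the formula: {1}.

1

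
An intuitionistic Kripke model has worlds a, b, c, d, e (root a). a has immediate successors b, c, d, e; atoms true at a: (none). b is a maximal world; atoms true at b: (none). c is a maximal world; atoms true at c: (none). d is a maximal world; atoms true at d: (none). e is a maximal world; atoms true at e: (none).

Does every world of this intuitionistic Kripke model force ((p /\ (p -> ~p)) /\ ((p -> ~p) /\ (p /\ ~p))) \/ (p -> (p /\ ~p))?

Yes

a ||- ((p /\ (p -> ~p)) /\ ((p -> ~p) /\ (p /\ ~p))) \/ (p -> (p /\ ~p)) via the disjunct p -> (p /\ ~p).
Since the root a forces ((p /\ (p -> ~p)) /\ ((p -> ~p) /\ (p /\ ~p))) \/ (p -> (p /\ ~p)) and forcing is persistent (monotone upward), every world forces it.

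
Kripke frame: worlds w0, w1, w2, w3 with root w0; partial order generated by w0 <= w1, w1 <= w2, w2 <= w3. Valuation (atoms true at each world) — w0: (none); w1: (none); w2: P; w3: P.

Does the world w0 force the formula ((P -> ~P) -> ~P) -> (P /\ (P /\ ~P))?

No

w0 ||-/- ((P -> ~P) -> ~P) -> (P /\ (P /\ ~P)): already at w0 itself, w0 ||- (P -> ~P) -> ~P but w0 ||-/- P /\ (P /\ ~P).
w0 ||-/- P /\ (P /\ ~P) since w0 fails P.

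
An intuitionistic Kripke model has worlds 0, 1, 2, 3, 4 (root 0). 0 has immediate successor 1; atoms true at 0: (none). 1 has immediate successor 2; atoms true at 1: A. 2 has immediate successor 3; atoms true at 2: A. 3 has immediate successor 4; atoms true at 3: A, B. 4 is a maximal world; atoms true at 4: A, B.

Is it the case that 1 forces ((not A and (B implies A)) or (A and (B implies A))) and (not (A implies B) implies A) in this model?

Yes

1 forces ((not A and (B implies A)) or (A and (B implies A))) and (not (A implies B) implies A) since 1 forces both conjuncts.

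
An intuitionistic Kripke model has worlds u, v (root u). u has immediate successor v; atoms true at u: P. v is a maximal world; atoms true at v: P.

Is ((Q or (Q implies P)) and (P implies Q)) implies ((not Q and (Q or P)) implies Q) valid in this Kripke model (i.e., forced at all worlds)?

u forces ((Q or (Q implies P)) and (P implies Q)) implies ((not Q and (Q or P)) implies Q) vacuously: no world accessible from u forces the antecedent (Q or (Q implies P)) and (P implies Q).
Since the root u forces ((Q or (Q implies P)) and (P implies Q)) implies ((not Q and (Q or P)) implies Q) and forcing is persistent (monotone upward), every world forces it.

Yes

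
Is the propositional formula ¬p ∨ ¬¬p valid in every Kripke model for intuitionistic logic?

No

This is the weak law of excluded middle, which is not intuitionistically valid.
A Kripke countermodel: worlds 0, 1, 2; order generated by 0 ≤ 1, 0 ≤ 2; atoms true at each world — 0:{}; 1:{p}; 2:{}.
0 ⊮ ¬p ∨ ¬¬p: neither disjunct is forced at 0.
0 ⊮ ¬p since 1 is accessible from 0 and 1 ⊩ p.
So the root 0 does not force the formula.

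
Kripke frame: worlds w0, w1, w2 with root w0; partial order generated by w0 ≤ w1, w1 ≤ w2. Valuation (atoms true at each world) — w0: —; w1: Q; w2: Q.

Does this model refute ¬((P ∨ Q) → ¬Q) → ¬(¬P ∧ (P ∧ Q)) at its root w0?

w0 ⊩ ¬((P ∨ Q) → ¬Q) → ¬(¬P ∧ (P ∧ Q)): every world accessible from w0 that forces ¬((P ∨ Q) → ¬Q) (namely w0, w1, w2) also forces ¬(¬P ∧ (P ∧ Q)).
So the root w0 forces ¬((P ∨ Q) → ¬Q) → ¬(¬P ∧ (P ∧ Q)); the model is not a countermodel.

No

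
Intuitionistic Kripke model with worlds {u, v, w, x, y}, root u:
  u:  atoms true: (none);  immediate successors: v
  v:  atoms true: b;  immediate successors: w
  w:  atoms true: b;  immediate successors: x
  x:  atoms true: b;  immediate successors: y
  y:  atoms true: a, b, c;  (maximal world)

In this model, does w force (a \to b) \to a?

No

w \nVdash (a \to b) \to a: already at w itself, w \Vdash a \to b but w \nVdash a.
w lacks atom a, so w \nVdash a.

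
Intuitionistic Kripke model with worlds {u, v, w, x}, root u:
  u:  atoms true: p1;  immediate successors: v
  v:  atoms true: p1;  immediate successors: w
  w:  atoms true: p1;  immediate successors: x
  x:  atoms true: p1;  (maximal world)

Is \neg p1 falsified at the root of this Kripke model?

u \nVdash \neg p1 since u is accessible from u and u \Vdash p1.
So the root u does not force \neg p1; the model is a countermodel.

Yes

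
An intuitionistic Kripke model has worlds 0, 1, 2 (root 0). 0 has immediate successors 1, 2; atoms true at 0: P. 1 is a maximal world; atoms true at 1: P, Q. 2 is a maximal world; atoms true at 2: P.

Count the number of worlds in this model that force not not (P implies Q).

0: does not force it — 0 does not force not not (P implies Q) since 2 is accessible from 0 and 2 forces not (P implies Q).
1: forces it.
2: does not force it — 2 does not force not not (P implies Q) since 2 is accessible from 2 and 2 forces not (P implies Q).
Worlds forcing the formula: {1}.

1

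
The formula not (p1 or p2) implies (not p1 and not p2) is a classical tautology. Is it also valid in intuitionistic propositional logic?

This is a constructively valid De Morgan direction (negated disjunction to conjunction of negations), which is intuitionistically derivable.
From not (p1 or p2): if p1 held then p1 or p2 would, contradiction — so not p1; similarly not p2.

Yes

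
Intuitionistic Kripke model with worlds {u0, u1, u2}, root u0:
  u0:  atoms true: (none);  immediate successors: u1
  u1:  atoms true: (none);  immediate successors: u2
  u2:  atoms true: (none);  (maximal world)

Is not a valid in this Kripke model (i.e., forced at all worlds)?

u0 forces not a: no world accessible from u0 forces a.
Since the root u0 forces not a and forcing is persistent (monotone upward), every world forces it.

Yes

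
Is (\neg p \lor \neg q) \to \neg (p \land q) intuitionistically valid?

Yes

This is a constructively valid De Morgan direction (disjunction of negations to negated conjunction), which is intuitionistically derivable.
If \neg p holds at a world then no accessible world forces p, hence none forces p \land q; likewise for \neg q.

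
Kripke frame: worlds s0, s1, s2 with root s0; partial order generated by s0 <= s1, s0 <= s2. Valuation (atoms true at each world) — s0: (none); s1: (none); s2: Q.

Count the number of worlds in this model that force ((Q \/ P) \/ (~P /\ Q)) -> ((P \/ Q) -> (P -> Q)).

s0: forces it.
s1: forces it.
s2: forces it.
Worlds forcing the formula: {s0, s1, s2}.

3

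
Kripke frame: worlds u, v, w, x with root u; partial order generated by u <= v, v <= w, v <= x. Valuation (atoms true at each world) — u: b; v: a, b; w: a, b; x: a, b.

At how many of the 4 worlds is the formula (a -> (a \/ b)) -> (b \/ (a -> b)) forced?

u: forces it.
v: forces it.
w: forces it.
x: forces it.
Worlds forcing the formula: {u, v, w, x}.

4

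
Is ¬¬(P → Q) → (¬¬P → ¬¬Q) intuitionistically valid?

This is the distribution of double negation over implication, which is intuitionistically derivable.
Assume ¬¬(P → Q) and ¬¬P; suppose ¬Q. Then P → Q would give ¬P (by contraposition), contradicting ¬¬P; so ¬(P → Q), contradicting ¬¬(P → Q). Hence ¬¬Q.

Yes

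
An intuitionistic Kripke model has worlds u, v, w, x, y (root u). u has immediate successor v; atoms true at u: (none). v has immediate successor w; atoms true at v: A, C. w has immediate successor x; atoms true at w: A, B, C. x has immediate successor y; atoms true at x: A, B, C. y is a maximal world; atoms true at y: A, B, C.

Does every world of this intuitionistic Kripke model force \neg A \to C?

u \Vdash \neg A \to C vacuously: no world accessible from u forces the antecedent \neg A.
Since the root u forces \neg A \to C and forcing is persistent (monotone upward), every world forces it.

Yes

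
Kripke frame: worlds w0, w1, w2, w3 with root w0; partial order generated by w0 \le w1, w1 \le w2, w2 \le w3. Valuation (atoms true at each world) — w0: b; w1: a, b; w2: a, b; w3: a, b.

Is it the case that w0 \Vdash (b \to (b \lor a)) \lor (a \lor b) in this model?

w0 \Vdash (b \to (b \lor a)) \lor (a \lor b) via the disjunct b \to (b \lor a).

Yes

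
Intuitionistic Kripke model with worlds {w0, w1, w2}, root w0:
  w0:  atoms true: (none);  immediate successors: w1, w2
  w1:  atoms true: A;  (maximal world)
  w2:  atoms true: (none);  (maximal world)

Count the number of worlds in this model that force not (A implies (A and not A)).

1

w0: does not force it — w0 does not force not (A implies (A and not A)) since w2 is accessible from w0 and w2 forces A implies (A and not A).
w1: forces it.
w2: does not force it.
Worlds forcing the formula: {w1}.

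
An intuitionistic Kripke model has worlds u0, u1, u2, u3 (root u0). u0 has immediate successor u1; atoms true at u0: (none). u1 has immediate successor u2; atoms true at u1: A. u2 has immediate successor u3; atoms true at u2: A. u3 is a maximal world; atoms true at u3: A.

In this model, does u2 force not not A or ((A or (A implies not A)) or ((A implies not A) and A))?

u2 forces not not A or ((A or (A implies not A)) or ((A implies not A) and A)) via the disjunct not not A.

Yes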